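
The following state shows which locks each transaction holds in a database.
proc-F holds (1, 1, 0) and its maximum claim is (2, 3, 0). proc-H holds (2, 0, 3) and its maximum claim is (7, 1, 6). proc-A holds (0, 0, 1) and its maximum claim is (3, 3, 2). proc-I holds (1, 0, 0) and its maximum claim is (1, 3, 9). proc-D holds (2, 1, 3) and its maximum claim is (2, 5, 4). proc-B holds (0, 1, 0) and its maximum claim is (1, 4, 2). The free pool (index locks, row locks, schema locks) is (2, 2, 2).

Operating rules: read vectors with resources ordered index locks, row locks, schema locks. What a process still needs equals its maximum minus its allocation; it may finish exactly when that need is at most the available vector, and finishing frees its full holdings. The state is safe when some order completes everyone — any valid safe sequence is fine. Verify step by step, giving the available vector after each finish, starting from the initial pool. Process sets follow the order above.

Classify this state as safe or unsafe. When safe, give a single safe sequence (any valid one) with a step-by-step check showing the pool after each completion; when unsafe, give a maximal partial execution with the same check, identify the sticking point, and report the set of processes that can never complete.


SAFE. One safe sequence: proc-F, proc-B, proc-A, proc-D, proc-H, proc-I.
Key observation: the order's first zero-slack moment is proc-F ((1, 2, 0) needed, (2, 2, 2) free — a requested resource with nothing to spare).
Step-by-step check:
  pool = (2, 2, 2)
  run proc-F (needs (1, 2, 0), free (2, 2, 2)); after release of (1, 1, 0) the pool is (3, 3, 2)
  run proc-B (needs (1, 3, 2), free (3, 3, 2)); after release of (0, 1, 0) the pool is (3, 4, 2)
  run proc-A (needs (3, 3, 1), free (3, 4, 2)); after release of (0, 0, 1) the pool is (3, 4, 3)
  run proc-D (needs (0, 4, 1), free (3, 4, 3)); after release of (2, 1, 3) the pool is (5, 5, 6)
  run proc-H (needs (5, 1, 3), free (5, 5, 6)); after release of (2, 0, 3) the pool is (7, 5, 9)
  run proc-I (needs (0, 3, 9), free (7, 5, 9)); after release of (1, 0, 0) the pool is (8, 5, 9)


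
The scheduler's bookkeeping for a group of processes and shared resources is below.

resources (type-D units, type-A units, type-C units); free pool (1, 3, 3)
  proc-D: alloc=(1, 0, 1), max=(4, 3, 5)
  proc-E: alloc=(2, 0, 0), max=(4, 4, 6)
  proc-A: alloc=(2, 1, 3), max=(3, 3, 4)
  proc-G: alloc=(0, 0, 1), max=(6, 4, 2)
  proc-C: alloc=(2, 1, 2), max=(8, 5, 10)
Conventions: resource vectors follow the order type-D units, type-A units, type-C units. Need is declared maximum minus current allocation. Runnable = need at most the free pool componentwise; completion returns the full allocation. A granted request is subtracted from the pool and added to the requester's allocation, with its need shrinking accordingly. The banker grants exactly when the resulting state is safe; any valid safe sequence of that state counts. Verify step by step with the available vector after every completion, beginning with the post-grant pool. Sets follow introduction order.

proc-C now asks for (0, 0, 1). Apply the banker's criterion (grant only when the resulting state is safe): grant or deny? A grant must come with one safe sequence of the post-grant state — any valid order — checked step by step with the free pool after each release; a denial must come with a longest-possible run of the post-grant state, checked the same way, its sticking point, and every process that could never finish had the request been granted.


GRANT — the state after the grant stays safe, e.g. via proc-A, proc-D, proc-E, proc-G, proc-C.
Key observation: granting shrinks the pool to (1, 3, 2), yet proc-A still fits and the chain goes through.
Check on the post-grant state, step by step:
  pool = (1, 3, 2)
  run proc-A (needs (1, 2, 1), free (1, 3, 2)); after release of (2, 1, 3) the pool is (3, 4, 5)
  run proc-D (needs (3, 3, 4), free (3, 4, 5)); after release of (1, 0, 1) the pool is (4, 4, 6)
  run proc-E (needs (2, 4, 6), free (4, 4, 6)); after release of (2, 0, 0) the pool is (6, 4, 6)
  run proc-G (needs (6, 4, 1), free (6, 4, 6)); after release of (0, 0, 1) the pool is (6, 4, 7)
  run proc-C (needs (6, 4, 7), free (6, 4, 7)); after release of (2, 1, 3) the pool is (8, 5, 10)


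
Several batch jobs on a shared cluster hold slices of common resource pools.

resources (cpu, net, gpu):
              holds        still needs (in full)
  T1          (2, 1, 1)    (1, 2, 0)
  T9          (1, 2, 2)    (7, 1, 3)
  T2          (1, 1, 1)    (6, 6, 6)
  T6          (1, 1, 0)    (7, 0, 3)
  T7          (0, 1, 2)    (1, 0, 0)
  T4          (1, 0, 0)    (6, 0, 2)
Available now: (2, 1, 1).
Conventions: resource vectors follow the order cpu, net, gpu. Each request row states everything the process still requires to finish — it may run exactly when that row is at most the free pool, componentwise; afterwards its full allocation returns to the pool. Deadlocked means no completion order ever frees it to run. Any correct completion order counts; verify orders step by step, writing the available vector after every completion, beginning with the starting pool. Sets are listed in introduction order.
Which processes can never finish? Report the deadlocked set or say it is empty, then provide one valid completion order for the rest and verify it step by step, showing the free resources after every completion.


Deadlocked set: T9, T2, T6 and T4.
Key observation: once T7, T1 finish, the pool peaks at (4, 3, 4) — and every remaining process still needs more cpu than that.
The rest can finish in the order T7, T1. Verifying each step:
  pool = (2, 1, 1)
  run T7 (needs (1, 0, 0), free (2, 1, 1)); after release of (0, 1, 2) the pool is (2, 2, 3)
  run T1 (needs (1, 2, 0), free (2, 2, 3)); after release of (2, 1, 1) the pool is (4, 3, 4)
The stuck group stays short no matter what:
  T9 cannot run: need (7, 1, 3) vs free (4, 3, 4) (insufficient cpu)
  T2 cannot run: need (6, 6, 6) vs free (4, 3, 4) (insufficient cpu, net and gpu)
  T6 cannot run: need (7, 0, 3) vs free (4, 3, 4) (insufficient cpu)
  T4 cannot run: need (6, 0, 2) vs free (4, 3, 4) (insufficient cpu)


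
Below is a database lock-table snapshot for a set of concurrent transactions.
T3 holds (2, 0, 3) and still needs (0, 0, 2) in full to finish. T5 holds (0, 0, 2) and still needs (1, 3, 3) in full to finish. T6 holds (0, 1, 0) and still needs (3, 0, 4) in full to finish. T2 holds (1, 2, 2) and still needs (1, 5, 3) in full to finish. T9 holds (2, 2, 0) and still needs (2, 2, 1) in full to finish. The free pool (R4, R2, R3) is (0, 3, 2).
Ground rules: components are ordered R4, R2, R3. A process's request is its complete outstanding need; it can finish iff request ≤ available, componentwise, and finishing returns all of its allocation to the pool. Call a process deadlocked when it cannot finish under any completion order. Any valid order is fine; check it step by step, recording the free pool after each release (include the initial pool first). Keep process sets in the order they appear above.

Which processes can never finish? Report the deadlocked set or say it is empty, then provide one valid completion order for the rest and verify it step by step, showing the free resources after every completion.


Nothing here is deadlocked.
Key observation: there is always a runnable process — T3 first — so the state unwinds completely.
A valid finishing order for the others: T3, T9, T5, T2, T6. Walking it through:
  pool = (0, 3, 2)
  T3 needs (0, 0, 2) <= (0, 3, 2) -> finishes; pool += (2, 0, 3) = (2, 3, 5)
  T9 needs (2, 2, 1) <= (2, 3, 5) -> finishes; pool += (2, 2, 0) = (4, 5, 5)
  T5 needs (1, 3, 3) <= (4, 5, 5) -> finishes; pool += (0, 0, 2) = (4, 5, 7)
  T2 needs (1, 5, 3) <= (4, 5, 7) -> finishes; pool += (1, 2, 2) = (5, 7, 9)
  T6 needs (3, 0, 4) <= (5, 7, 9) -> finishes; pool += (0, 1, 0) = (5, 8, 9)


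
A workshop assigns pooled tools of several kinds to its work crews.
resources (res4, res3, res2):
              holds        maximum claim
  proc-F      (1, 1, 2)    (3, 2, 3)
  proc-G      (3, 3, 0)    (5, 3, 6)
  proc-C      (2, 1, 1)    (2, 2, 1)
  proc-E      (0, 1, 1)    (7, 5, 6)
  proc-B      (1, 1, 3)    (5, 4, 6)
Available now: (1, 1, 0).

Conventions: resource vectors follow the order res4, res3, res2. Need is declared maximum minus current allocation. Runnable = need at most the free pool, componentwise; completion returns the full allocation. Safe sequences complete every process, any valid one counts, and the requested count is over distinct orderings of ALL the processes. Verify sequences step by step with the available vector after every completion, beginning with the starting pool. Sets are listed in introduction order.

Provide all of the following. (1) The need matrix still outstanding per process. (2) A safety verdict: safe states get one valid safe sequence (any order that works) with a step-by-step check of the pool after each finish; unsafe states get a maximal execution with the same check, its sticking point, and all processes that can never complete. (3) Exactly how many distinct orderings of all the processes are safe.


(1) Remaining need (order res4, res3, res2):
  proc-F: (2, 1, 1)
  proc-G: (2, 0, 6)
  proc-C: (0, 1, 0)
  proc-E: (7, 4, 5)
  proc-B: (4, 3, 3)
(2) SAFE, for example via the order proc-C, proc-F, proc-B, proc-G, proc-E.
Key observation: the order's first zero-slack moment is proc-C ((0, 1, 0) needed, (1, 1, 0) free — a requested resource with nothing to spare).
Walking it through:
  pool = (1, 1, 0)
  proc-C: need (0, 1, 0) fits (1, 1, 0); releases (2, 1, 1), pool now (3, 2, 1)
  proc-F: need (2, 1, 1) fits (3, 2, 1); releases (1, 1, 2), pool now (4, 3, 3)
  proc-B: need (4, 3, 3) fits (4, 3, 3); releases (1, 1, 3), pool now (5, 4, 6)
  proc-G: need (2, 0, 6) fits (5, 4, 6); releases (3, 3, 0), pool now (8, 7, 6)
  proc-E: need (7, 4, 5) fits (8, 7, 6); releases (0, 1, 1), pool now (8, 8, 7)
(3) Precisely 1 of the possible complete orderings is a safe sequence.


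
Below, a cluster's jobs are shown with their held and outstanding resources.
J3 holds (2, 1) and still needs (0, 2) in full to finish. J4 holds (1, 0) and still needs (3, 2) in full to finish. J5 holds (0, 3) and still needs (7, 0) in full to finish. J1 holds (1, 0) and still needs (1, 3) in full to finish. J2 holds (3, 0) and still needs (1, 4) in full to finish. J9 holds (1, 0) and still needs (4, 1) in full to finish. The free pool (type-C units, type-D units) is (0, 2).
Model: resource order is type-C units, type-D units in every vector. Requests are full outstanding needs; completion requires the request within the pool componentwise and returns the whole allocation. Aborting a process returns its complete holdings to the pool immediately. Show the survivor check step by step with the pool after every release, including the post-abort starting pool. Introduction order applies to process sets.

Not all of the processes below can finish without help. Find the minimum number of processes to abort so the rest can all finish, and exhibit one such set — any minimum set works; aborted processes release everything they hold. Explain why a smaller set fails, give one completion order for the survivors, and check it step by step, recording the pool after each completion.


Abort J5.
Key observation: aborting J5 returns (0, 3), and J2 — hopeless before — runs at step 2 with the returned capacity in the pool.
No smaller set exists: with zero aborts the deadlock remains.
Survivors finish in the order: J3, J2, J4, J9, J1. Verifying each step (pool after the aborts first):
  pool = (0, 5)
  run J3 (needs (0, 2), free (0, 5)); after release of (2, 1) the pool is (2, 6)
  run J2 (needs (1, 4), free (2, 6)); after release of (3, 0) the pool is (5, 6)
  run J4 (needs (3, 2), free (5, 6)); after release of (1, 0) the pool is (6, 6)
  run J9 (needs (4, 1), free (6, 6)); after release of (1, 0) the pool is (7, 6)
  run J1 (needs (1, 3), free (7, 6)); after release of (1, 0) the pool is (8, 6)


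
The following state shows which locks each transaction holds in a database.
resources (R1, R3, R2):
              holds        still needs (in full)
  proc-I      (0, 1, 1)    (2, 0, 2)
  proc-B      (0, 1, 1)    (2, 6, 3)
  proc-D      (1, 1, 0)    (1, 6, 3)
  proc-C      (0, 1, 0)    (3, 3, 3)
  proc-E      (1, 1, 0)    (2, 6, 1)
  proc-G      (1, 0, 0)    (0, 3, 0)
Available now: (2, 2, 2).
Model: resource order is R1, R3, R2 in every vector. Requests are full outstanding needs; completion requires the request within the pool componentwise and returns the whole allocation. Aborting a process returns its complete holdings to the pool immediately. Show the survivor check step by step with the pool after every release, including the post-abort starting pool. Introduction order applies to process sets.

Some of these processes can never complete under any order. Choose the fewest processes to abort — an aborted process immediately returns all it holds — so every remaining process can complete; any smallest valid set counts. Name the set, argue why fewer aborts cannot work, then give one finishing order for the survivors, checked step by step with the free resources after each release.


The answer: abort proc-B and proc-E.
Key observation: before aborting proc-B and proc-E, proc-D was permanently blocked — no order could ever run it; afterwards it completes at step 4.
No one abort is enough; case by case: proc-I alone leaves proc-B blocked (short on R3); proc-B alone leaves proc-D blocked (short on R3); proc-D alone leaves proc-B blocked (short on R3); proc-C alone leaves proc-B blocked (short on R3); proc-E alone leaves proc-B blocked (short on R3); proc-G alone leaves proc-B blocked (short on R3).
The survivors complete as proc-C, proc-G, proc-I, proc-D. Verifying each step (starting from the post-abort pool):
  pool = (3, 4, 3)
  proc-C needs (3, 3, 3) <= (3, 4, 3) -> finishes; pool += (0, 1, 0) = (3, 5, 3)
  proc-G needs (0, 3, 0) <= (3, 5, 3) -> finishes; pool += (1, 0, 0) = (4, 5, 3)
  proc-I needs (2, 0, 2) <= (4, 5, 3) -> finishes; pool += (0, 1, 1) = (4, 6, 4)
  proc-D needs (1, 6, 3) <= (4, 6, 4) -> finishes; pool += (1, 1, 0) = (5, 7, 4)


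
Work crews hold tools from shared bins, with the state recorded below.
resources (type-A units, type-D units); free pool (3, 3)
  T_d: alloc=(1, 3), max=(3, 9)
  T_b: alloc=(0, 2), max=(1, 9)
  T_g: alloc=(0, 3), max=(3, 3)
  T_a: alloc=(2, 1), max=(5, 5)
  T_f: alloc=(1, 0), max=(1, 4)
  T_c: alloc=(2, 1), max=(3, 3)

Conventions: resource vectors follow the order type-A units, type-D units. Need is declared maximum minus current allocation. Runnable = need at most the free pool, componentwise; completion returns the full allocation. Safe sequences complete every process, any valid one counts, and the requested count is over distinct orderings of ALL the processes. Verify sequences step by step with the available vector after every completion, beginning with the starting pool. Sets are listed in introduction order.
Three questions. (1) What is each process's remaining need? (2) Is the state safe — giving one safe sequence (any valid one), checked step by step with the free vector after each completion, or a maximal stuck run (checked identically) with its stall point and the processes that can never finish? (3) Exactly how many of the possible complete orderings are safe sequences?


(1) Need matrix, components ordered type-A units, type-D units:
  T_d: (2, 6)
  T_b: (1, 7)
  T_g: (3, 0)
  T_a: (3, 4)
  T_f: (0, 4)
  T_c: (1, 2)
(2) The state is SAFE; one workable sequence: T_g, T_c, T_a, T_f, T_b, T_d.
Key observation: T_g is the earliest step where a requested resource binds exactly: need (3, 0), pool (3, 3) at its turn.
Check, step by step:
  pool = (3, 3)
  run T_g (needs (3, 0), free (3, 3)); after release of (0, 3) the pool is (3, 6)
  run T_c (needs (1, 2), free (3, 6)); after release of (2, 1) the pool is (5, 7)
  run T_a (needs (3, 4), free (5, 7)); after release of (2, 1) the pool is (7, 8)
  run T_f (needs (0, 4), free (7, 8)); after release of (1, 0) the pool is (8, 8)
  run T_b (needs (1, 7), free (8, 8)); after release of (0, 2) the pool is (8, 10)
  run T_d (needs (2, 6), free (8, 10)); after release of (1, 3) the pool is (9, 13)
(3) Precisely 130 of the possible complete orderings are safe sequences.


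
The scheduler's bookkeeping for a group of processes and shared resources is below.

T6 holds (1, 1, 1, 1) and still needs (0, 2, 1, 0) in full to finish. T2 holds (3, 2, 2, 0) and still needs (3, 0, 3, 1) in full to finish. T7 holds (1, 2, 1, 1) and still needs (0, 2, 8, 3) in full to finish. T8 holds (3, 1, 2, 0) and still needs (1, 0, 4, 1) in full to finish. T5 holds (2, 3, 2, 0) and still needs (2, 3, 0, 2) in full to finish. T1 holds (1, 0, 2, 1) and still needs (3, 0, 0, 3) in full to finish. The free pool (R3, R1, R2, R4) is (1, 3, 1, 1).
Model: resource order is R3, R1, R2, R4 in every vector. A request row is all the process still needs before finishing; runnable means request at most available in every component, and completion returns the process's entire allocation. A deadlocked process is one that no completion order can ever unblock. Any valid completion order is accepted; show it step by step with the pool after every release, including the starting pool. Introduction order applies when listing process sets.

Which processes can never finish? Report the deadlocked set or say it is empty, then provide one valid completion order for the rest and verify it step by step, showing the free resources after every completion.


Deadlocked set: T7 and T1.
Key observation: even finishing T6, T5, T8, T2 leaves just (10, 10, 8, 2) free — too little R4 for any of the remaining processes.
The rest can finish in the order T6, T5, T8, T2. Walking it through:
  pool = (1, 3, 1, 1)
  run T6 (needs (0, 2, 1, 0), free (1, 3, 1, 1)); after release of (1, 1, 1, 1) the pool is (2, 4, 2, 2)
  run T5 (needs (2, 3, 0, 2), free (2, 4, 2, 2)); after release of (2, 3, 2, 0) the pool is (4, 7, 4, 2)
  run T8 (needs (1, 0, 4, 1), free (4, 7, 4, 2)); after release of (3, 1, 2, 0) the pool is (7, 8, 6, 2)
  run T2 (needs (3, 0, 3, 1), free (7, 8, 6, 2)); after release of (3, 2, 2, 0) the pool is (10, 10, 8, 2)
The blocked processes can never fit:
  T7 cannot run: need (0, 2, 8, 3) vs free (10, 10, 8, 2) (insufficient R4)
  T1 cannot run: need (3, 0, 0, 3) vs free (10, 10, 8, 2) (insufficient R4)


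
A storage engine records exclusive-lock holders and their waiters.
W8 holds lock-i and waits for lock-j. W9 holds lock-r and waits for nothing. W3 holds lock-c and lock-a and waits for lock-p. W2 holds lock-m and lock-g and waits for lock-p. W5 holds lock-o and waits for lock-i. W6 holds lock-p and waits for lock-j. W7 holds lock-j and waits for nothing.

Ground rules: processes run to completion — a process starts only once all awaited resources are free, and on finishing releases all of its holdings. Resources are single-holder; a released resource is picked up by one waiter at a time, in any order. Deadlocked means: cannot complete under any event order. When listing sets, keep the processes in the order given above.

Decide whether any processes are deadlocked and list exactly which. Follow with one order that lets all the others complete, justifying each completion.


The deadlocked set is empty.
Key observation: no waiting chain loops back on itself — every chain ends at a process that waits on nothing, so everyone eventually runs.
The rest can finish in the order W7, W9, W6, W8, W3, W2, W5.
Walking it through:
  run W7 (it waits on nothing); releases lock-j
  run W9 (it waits on nothing); releases lock-r
  W6: everything it awaited (lock-j) is free; runs, freeing lock-p
  W8: everything it awaited (lock-j) is free; runs, freeing lock-i
  W3: everything it awaited (lock-p) is free; runs, freeing lock-c and lock-a
  W2: everything it awaited (lock-p) is free; runs, freeing lock-m and lock-g
  W5: everything it awaited (lock-i) is free; runs, freeing lock-o


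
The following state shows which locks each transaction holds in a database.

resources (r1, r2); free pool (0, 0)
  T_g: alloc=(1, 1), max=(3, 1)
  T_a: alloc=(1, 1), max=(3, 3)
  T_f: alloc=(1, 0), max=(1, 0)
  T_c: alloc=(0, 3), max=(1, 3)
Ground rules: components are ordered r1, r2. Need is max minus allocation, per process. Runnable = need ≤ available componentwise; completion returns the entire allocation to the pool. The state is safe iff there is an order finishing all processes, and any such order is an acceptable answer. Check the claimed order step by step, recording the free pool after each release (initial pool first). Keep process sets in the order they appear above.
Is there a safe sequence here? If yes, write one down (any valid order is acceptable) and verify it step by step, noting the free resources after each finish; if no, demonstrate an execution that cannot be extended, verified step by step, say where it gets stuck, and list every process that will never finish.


UNSAFE.
Key observation: once T_f, T_c finish, the pool peaks at (1, 3) — and every remaining process still needs more r1 than that.
The run T_f, T_c cannot be extended any further. Check, step by step:
  pool = (0, 0)
  T_f: need (0, 0) fits (0, 0); releases (1, 0), pool now (1, 0)
  T_c: need (1, 0) fits (1, 0); releases (0, 3), pool now (1, 3)
  T_g cannot run: need (2, 0) vs free (1, 3) (insufficient r1)
  T_a cannot run: need (2, 2) vs free (1, 3) (insufficient r1)
Never able to finish: T_g and T_a.


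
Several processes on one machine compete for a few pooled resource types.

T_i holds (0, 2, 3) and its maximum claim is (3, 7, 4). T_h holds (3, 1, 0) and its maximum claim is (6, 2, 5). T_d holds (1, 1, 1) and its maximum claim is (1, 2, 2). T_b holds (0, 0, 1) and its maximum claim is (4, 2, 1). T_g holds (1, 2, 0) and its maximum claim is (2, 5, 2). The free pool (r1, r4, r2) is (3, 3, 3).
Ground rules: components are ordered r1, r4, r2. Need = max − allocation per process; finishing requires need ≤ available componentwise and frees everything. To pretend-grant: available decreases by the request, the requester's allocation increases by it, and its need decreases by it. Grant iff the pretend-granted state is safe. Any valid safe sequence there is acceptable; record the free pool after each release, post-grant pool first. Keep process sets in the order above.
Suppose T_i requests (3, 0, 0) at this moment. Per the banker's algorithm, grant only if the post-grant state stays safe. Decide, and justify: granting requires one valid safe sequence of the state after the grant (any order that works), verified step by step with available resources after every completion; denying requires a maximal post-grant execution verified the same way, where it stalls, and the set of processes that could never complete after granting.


GRANT: granting preserves safety; a valid post-grant sequence is T_d, T_g, T_i, T_b, T_h.
Key observation: with (0, 3, 3) left after the transfer, T_d can run at once — the state stays safe.
Check on the post-grant state, step by step:
  pool = (0, 3, 3)
  T_d: need (0, 1, 1) fits (0, 3, 3); releases (1, 1, 1), pool now (1, 4, 4)
  T_g: need (1, 3, 2) fits (1, 4, 4); releases (1, 2, 0), pool now (2, 6, 4)
  T_i: need (0, 5, 1) fits (2, 6, 4); releases (3, 2, 3), pool now (5, 8, 7)
  T_b: need (4, 2, 0) fits (5, 8, 7); releases (0, 0, 1), pool now (5, 8, 8)
  T_h: need (3, 1, 5) fits (5, 8, 8); releases (3, 1, 0), pool now (8, 9, 8)


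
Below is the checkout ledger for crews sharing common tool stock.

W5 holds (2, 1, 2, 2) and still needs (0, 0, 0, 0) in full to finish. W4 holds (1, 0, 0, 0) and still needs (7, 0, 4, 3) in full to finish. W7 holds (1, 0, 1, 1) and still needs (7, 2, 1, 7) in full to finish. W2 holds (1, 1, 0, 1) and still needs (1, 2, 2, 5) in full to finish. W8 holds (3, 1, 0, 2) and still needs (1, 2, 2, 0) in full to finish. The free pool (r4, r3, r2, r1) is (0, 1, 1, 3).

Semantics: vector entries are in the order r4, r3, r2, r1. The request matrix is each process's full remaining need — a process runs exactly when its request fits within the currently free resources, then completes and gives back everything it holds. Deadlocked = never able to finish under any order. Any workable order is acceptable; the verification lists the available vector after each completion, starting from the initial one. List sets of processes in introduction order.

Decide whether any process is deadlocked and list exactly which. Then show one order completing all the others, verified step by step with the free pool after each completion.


The deadlocked set is W4 and W7.
Key observation: once W5, W8, W2 finish, the pool peaks at (6, 4, 3, 8) — and every remaining process still needs more r4 than that.
A valid finishing order for the others: W5, W8, W2. Verifying each step:
  pool = (0, 1, 1, 3)
  W5: need (0, 0, 0, 0) fits (0, 1, 1, 3); releases (2, 1, 2, 2), pool now (2, 2, 3, 5)
  W8: need (1, 2, 2, 0) fits (2, 2, 3, 5); releases (3, 1, 0, 2), pool now (5, 3, 3, 7)
  W2: need (1, 2, 2, 5) fits (5, 3, 3, 7); releases (1, 1, 0, 1), pool now (6, 4, 3, 8)
The stuck group stays short no matter what:
  blocked: W4 wants (7, 0, 4, 3), pool (6, 4, 3, 8) — not enough r4 and r2
  blocked: W7 wants (7, 2, 1, 7), pool (6, 4, 3, 8) — not enough r4


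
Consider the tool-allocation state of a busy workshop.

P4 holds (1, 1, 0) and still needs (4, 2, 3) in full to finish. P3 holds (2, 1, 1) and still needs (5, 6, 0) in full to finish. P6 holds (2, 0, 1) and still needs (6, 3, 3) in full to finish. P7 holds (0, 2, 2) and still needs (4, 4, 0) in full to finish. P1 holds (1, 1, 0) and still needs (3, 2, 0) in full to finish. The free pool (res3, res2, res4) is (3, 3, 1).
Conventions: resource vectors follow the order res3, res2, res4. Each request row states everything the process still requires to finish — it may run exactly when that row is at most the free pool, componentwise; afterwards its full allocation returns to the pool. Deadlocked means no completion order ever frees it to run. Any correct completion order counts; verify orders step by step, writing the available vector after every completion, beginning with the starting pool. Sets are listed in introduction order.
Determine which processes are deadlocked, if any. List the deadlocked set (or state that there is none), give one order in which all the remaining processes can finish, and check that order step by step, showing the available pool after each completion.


The deadlocked set is empty.
Key observation: P1 fits the free pool immediately, and its release cascades until everyone finishes.
A valid finishing order for the others: P1, P7, P4, P3, P6. Verifying each step:
  pool = (3, 3, 1)
  run P1 (needs (3, 2, 0), free (3, 3, 1)); after release of (1, 1, 0) the pool is (4, 4, 1)
  run P7 (needs (4, 4, 0), free (4, 4, 1)); after release of (0, 2, 2) the pool is (4, 6, 3)
  run P4 (needs (4, 2, 3), free (4, 6, 3)); after release of (1, 1, 0) the pool is (5, 7, 3)
  run P3 (needs (5, 6, 0), free (5, 7, 3)); after release of (2, 1, 1) the pool is (7, 8, 4)
  run P6 (needs (6, 3, 3), free (7, 8, 4)); after release of (2, 0, 1) the pool is (9, 8, 5)


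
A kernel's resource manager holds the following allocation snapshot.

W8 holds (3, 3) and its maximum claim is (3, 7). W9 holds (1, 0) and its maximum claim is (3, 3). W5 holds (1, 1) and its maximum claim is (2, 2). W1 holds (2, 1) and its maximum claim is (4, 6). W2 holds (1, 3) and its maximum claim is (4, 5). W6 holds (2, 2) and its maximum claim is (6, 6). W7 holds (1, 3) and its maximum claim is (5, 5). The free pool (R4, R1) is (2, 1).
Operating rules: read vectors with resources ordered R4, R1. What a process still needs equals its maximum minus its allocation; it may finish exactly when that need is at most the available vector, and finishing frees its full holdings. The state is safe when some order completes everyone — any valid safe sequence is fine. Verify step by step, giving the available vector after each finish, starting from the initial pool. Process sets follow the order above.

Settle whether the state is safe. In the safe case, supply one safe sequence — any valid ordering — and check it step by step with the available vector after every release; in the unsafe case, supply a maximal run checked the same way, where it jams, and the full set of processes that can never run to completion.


SAFE — a valid safe sequence is W5, W2, W9, W1, W8, W6, W7.
Key observation: the first exact fit in this order is W5 — it needs (1, 1) with (2, 1) free, meeting a requested resource to the last unit.
Walking it through:
  pool = (2, 1)
  W5: need (1, 1) fits (2, 1); releases (1, 1), pool now (3, 2)
  W2: need (3, 2) fits (3, 2); releases (1, 3), pool now (4, 5)
  W9: need (2, 3) fits (4, 5); releases (1, 0), pool now (5, 5)
  W1: need (2, 5) fits (5, 5); releases (2, 1), pool now (7, 6)
  W8: need (0, 4) fits (7, 6); releases (3, 3), pool now (10, 9)
  W6: need (4, 4) fits (10, 9); releases (2, 2), pool now (12, 11)
  W7: need (4, 2) fits (12, 11); releases (1, 3), pool now (13, 14)


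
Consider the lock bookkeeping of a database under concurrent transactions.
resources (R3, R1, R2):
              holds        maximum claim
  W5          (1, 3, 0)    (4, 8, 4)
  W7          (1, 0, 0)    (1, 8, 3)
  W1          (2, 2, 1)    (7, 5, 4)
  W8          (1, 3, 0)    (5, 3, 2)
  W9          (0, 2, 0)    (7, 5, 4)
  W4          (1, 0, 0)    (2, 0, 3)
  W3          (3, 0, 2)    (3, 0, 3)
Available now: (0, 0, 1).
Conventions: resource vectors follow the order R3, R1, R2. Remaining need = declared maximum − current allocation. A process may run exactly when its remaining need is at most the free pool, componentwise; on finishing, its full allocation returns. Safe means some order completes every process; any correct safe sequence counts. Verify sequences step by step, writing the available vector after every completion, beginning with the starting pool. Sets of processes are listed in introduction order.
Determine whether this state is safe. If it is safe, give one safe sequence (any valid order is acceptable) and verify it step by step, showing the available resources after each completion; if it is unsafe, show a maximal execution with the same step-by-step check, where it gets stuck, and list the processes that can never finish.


SAFE — a valid safe sequence is W3, W4, W8, W1, W5, W9, W7.
Key observation: reading the order forward, W3 is the first process whose need (0, 0, 1) meets the free pool (0, 0, 1) exactly on a resource it requests.
Walking it through:
  pool = (0, 0, 1)
  run W3 (needs (0, 0, 1), free (0, 0, 1)); after release of (3, 0, 2) the pool is (3, 0, 3)
  run W4 (needs (1, 0, 3), free (3, 0, 3)); after release of (1, 0, 0) the pool is (4, 0, 3)
  run W8 (needs (4, 0, 2), free (4, 0, 3)); after release of (1, 3, 0) the pool is (5, 3, 3)
  run W1 (needs (5, 3, 3), free (5, 3, 3)); after release of (2, 2, 1) the pool is (7, 5, 4)
  run W5 (needs (3, 5, 4), free (7, 5, 4)); after release of (1, 3, 0) the pool is (8, 8, 4)
  run W9 (needs (7, 3, 4), free (8, 8, 4)); after release of (0, 2, 0) the pool is (8, 10, 4)
  run W7 (needs (0, 8, 3), free (8, 10, 4)); after release of (1, 0, 0) the pool is (9, 10, 4)


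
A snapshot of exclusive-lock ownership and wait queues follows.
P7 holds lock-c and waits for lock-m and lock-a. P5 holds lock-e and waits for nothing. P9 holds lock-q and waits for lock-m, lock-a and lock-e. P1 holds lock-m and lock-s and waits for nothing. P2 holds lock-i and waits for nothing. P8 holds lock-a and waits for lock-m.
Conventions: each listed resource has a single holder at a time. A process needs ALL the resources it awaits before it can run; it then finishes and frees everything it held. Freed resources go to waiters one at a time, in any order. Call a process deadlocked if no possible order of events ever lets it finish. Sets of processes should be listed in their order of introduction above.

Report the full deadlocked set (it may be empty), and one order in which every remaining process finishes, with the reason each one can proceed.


The deadlocked set is empty.
Key observation: all waits point, directly or indirectly, at processes that can finish, so nothing is permanently blocked.
The rest can finish in the order P1, P5, P8, P9, P2, P7.
Walking it through:
  P1 waits on nothing -> runs at once and releases lock-m and lock-s
  P5 waits on nothing -> runs at once and releases lock-e
  run P8 (all its waits — lock-m — are resolved); releases lock-a
  run P9 (all its waits — lock-m, lock-a and lock-e — are resolved); releases lock-q
  P2 waits on nothing -> runs at once and releases lock-i
  run P7 (all its waits — lock-m and lock-a — are resolved); releases lock-c


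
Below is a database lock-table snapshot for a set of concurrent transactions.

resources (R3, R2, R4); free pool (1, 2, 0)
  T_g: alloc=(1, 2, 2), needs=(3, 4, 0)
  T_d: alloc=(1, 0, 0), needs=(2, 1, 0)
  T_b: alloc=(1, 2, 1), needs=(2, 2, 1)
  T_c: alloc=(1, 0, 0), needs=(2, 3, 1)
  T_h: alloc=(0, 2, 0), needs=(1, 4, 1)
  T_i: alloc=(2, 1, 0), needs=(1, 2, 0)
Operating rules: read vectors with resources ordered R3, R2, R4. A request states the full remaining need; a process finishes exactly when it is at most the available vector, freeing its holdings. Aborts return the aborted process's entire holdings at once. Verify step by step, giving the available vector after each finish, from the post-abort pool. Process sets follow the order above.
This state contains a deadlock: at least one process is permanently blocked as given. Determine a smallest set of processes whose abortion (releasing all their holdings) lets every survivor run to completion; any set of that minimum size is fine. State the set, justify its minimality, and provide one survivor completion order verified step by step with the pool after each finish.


The answer: abort T_g.
Key observation: the deadlocked T_c becomes finishable only because T_g released (1, 2, 2); it completes at step 1 below.
Minimality: the empty abort set fails — the state is deadlocked as it stands.
One survivor order: T_c, T_d, T_b, T_h, T_i. Step-by-step check (post-abort pool first):
  pool = (2, 4, 2)
  T_c: need (2, 3, 1) fits (2, 4, 2); releases (1, 0, 0), pool now (3, 4, 2)
  T_d: need (2, 1, 0) fits (3, 4, 2); releases (1, 0, 0), pool now (4, 4, 2)
  T_b: need (2, 2, 1) fits (4, 4, 2); releases (1, 2, 1), pool now (5, 6, 3)
  T_h: need (1, 4, 1) fits (5, 6, 3); releases (0, 2, 0), pool now (5, 8, 3)
  T_i: need (1, 2, 0) fits (5, 8, 3); releases (2, 1, 0), pool now (7, 9, 3)


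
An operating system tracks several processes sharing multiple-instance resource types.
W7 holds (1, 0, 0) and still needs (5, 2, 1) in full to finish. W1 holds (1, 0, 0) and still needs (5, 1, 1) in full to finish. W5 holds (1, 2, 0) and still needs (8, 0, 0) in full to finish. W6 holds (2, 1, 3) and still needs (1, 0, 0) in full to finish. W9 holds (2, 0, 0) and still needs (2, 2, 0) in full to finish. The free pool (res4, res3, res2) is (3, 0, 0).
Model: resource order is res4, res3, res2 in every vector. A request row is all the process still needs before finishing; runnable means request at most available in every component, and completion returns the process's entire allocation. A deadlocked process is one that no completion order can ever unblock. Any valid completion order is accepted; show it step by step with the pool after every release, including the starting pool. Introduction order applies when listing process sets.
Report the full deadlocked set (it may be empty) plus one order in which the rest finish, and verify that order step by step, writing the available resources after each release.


The deadlocked set is W7, W5 and W9.
Key observation: after W6, W1 the pool peaks at (6, 1, 3), and each blocked process is short somewhere: W7 on res3; W5 on res4; W9 on res3.
A valid finishing order for the others: W6, W1. Step-by-step check:
  pool = (3, 0, 0)
  W6 needs (1, 0, 0) <= (3, 0, 0) -> finishes; pool += (2, 1, 3) = (5, 1, 3)
  W1 needs (5, 1, 1) <= (5, 1, 3) -> finishes; pool += (1, 0, 0) = (6, 1, 3)
The stuck group stays short no matter what:
  blocked: W7 wants (5, 2, 1), pool (6, 1, 3) — not enough res3
  blocked: W5 wants (8, 0, 0), pool (6, 1, 3) — not enough res4
  blocked: W9 wants (2, 2, 0), pool (6, 1, 3) — not enough res3


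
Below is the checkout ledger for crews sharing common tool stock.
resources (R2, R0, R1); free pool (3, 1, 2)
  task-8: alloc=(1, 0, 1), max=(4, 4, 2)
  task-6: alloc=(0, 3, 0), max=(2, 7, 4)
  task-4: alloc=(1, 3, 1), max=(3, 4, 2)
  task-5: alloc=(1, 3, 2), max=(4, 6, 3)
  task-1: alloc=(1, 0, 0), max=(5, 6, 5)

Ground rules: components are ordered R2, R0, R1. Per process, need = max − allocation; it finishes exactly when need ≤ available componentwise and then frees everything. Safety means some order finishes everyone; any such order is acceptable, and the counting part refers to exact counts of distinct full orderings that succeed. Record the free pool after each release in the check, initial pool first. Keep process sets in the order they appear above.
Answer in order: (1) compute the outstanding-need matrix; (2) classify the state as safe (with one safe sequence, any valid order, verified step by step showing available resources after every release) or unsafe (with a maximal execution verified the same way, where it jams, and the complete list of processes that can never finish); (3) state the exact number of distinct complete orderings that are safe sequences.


(1) Outstanding need per process (order R2, R0, R1):
  task-8: (3, 4, 1)
  task-6: (2, 4, 4)
  task-4: (2, 1, 1)
  task-5: (3, 3, 1)
  task-1: (4, 6, 5)
(2) SAFE. One safe sequence: task-4, task-5, task-8, task-1, task-6.
Key observation: at task-4 the run first touches a limit — (2, 1, 1) against (3, 1, 2), exact on a resource it actually requests.
Check, step by step:
  pool = (3, 1, 2)
  run task-4 (needs (2, 1, 1), free (3, 1, 2)); after release of (1, 3, 1) the pool is (4, 4, 3)
  run task-5 (needs (3, 3, 1), free (4, 4, 3)); after release of (1, 3, 2) the pool is (5, 7, 5)
  run task-8 (needs (3, 4, 1), free (5, 7, 5)); after release of (1, 0, 1) the pool is (6, 7, 6)
  run task-1 (needs (4, 6, 5), free (6, 7, 6)); after release of (1, 0, 0) the pool is (7, 7, 6)
  run task-6 (needs (2, 4, 4), free (7, 7, 6)); after release of (0, 3, 0) the pool is (7, 10, 6)
(3) The exact count: 9 of the possible complete orderings are safe sequences.


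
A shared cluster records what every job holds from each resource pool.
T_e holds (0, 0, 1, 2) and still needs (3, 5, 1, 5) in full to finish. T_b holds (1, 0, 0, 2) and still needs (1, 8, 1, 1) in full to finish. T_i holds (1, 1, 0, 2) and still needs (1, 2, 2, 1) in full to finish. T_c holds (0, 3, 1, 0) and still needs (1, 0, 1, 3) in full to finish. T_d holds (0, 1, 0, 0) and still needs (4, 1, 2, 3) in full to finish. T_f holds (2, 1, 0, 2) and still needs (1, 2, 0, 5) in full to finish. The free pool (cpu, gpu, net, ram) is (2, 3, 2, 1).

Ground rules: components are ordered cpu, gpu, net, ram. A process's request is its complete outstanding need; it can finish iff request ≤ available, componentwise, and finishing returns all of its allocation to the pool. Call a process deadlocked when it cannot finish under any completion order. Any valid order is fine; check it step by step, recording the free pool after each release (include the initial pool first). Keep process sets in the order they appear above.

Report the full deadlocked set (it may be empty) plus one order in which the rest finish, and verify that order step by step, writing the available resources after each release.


The deadlocked set is T_e, T_b, T_d and T_f.
Key observation: after T_i, T_c the pool peaks at (3, 7, 3, 3), and each blocked process is short somewhere: T_e on ram; T_b on gpu; T_d on cpu; T_f on ram.
One completion order for the rest: T_i, T_c. Verifying each step:
  pool = (2, 3, 2, 1)
  run T_i (needs (1, 2, 2, 1), free (2, 3, 2, 1)); after release of (1, 1, 0, 2) the pool is (3, 4, 2, 3)
  run T_c (needs (1, 0, 1, 3), free (3, 4, 2, 3)); after release of (0, 3, 1, 0) the pool is (3, 7, 3, 3)
The blocked processes can never fit:
  blocked: T_e wants (3, 5, 1, 5), pool (3, 7, 3, 3) — not enough ram
  blocked: T_b wants (1, 8, 1, 1), pool (3, 7, 3, 3) — not enough gpu
  blocked: T_d wants (4, 1, 2, 3), pool (3, 7, 3, 3) — not enough cpu
  blocked: T_f wants (1, 2, 0, 5), pool (3, 7, 3, 3) — not enough ram
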